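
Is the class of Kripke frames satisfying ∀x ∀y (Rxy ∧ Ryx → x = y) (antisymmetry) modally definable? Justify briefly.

No

Modal frame validity is preserved under surjective bounded morphisms.
The 4-cycle (worlds a,b,c,d with a→b→c→d→a) is antisymmetric. Sending even-indexed worlds to • and odd-indexed worlds to ∘ is a surjective bounded morphism onto the two-world frame with •↔∘, which is not antisymmetric.
Hence antisymmetry is not modally definable.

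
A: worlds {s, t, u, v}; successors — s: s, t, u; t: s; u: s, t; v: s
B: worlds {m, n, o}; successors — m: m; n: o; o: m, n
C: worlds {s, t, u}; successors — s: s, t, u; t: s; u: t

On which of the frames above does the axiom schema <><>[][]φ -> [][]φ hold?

A

Frame correspondent (Sahlqvist): forall x forall y forall z ((x R^2 y & x R^2 z) -> exists w (y R^2 w & z = w)) — i.e. a generalized confluence (Geach) condition.
A: ✓.
B: fails — nR²m, nR²n but no w with mR²w and n=w.
C: fails — sR²u, sR²t but no w with uR²w and t=w.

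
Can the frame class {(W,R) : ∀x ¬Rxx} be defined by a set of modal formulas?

Not definable by any modal formula

If a class were modally definable it would be closed under surjective bounded morphisms (Goldblatt–Thomason).
The 3-cycle (worlds w0,w1,w2 with w0→w1→w2→w0) is irreflexive, and the map sending every world to a single reflexive point • is a surjective bounded morphism (forth: every edge maps to (•,•); back: every world has a successor). So any modal formula valid on the 3-cycle is also valid on the reflexive point, which is not irreflexive.
Hence irreflexivity is not modally definable.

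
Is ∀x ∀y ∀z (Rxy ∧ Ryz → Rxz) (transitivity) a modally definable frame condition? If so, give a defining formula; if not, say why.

The condition is transitivity. A defining modal formula is □r → □□r.
Suppose □r→□□r is valid. Take Rxy, Ryz and set V(r)={w : Rxw}. Then □r at x, so □□r at x, so □r at y, so r at z, i.e. Rxz.

Definable; □r → □□r defines it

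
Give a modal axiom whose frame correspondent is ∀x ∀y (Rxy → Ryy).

The condition is shift-reflexivity. The T□ schema □(□s → s) defines it.
Suppose □(□s→s) is valid. Take Rxy and set V(s)={w : Ryw}. Then at y, □s holds; since □(□s→s) at x, □s→s at y, so s at y, i.e. Ryy.

□(□s → s)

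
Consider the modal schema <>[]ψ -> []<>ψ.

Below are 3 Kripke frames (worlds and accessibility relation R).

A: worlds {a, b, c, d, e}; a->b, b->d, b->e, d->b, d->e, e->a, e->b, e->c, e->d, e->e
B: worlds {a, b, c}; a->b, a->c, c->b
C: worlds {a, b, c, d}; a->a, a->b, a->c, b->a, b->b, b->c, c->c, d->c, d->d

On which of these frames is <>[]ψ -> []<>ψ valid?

C

Frame correspondent (Sahlqvist): forall x forall y forall z (Rxy & Rxz -> exists w (Ryw & Rzw)) — i.e. convergence.
A: fails — Reb and Rea but b and a have no common successor.
B: fails — Rac and Rab but c and b have no common successor.
C: ✓.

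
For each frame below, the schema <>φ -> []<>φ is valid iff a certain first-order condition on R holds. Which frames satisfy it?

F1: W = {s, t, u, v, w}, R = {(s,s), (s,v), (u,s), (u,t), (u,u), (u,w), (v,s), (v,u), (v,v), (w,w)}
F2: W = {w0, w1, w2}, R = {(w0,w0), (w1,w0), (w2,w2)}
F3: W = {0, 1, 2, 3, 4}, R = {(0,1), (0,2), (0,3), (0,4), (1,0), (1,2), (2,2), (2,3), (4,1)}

F2

Frame correspondent (Sahlqvist): forall x forall y forall z (Rxy & Rxz -> Ryz) — i.e. the Euclidean property.
F1: fails — Ruw and Rut but not Rwt.
F2: ✓.
F3: fails — R02 and R01 but not R21.
Valid on: F2.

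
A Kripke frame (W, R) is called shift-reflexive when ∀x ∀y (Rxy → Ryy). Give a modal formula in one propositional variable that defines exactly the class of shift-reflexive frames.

□(□s → s)

This is shift-reflexivity; the standard corresponding axiom is T□: □(□s → s).
Suppose □(□s→s) is valid. Take Rxy and set V(s)={w : Ryw}. Then at y, □s holds; since □(□s→s) at x, □s→s at y, so s at y, i.e. Ryy.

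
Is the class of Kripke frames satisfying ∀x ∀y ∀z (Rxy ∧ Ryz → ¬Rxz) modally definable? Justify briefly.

Any modally definable frame class is closed under surjective bounded morphisms.
The 7-cycle (worlds s,t,u,v,w,x,y with s→t→u→v→w→x→y→s) is intransitive. Mapping every world to a single reflexive point • is a surjective bounded morphism; the reflexive point is not intransitive (R••∧R•• but R••).
So the class is not modally definable.

Not modally definable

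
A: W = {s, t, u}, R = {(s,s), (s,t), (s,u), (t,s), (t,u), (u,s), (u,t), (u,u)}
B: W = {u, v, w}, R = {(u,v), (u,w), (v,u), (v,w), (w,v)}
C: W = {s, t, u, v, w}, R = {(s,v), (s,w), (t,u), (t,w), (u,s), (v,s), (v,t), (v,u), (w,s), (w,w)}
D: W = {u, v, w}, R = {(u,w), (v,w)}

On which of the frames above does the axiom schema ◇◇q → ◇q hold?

D

The schema corresponds to transitivity: ∀x ∀y ∀z (Rxy ∧ Ryz → Rxz).
A: fails — Rts and Rst but not Rtt.
B: fails — Ruv and Rvu but not Ruu.
C: fails — Rus and Rsv but not Ruv.
D: satisfies the condition.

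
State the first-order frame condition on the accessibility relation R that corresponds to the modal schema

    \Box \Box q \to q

This is a Sahlqvist (Geach-type) schema ◇^0□^2q → □^0◇^0q.
Minimal-valuation argument: fix x; take any y with xR^0y and any z with xR^0z. Set V(q) to the set of worlds R-reachable from y in exactly 2 steps. Then □^2q holds at y, so the antecedent holds at x; validity forces ◇^0q at z, giving a w with zR^0w and yR^2w.
First-order correspondent: \forall x \exists w (x R^2 w \wedge x = w).

\forall x \exists w (x R^2 w \wedge x = w)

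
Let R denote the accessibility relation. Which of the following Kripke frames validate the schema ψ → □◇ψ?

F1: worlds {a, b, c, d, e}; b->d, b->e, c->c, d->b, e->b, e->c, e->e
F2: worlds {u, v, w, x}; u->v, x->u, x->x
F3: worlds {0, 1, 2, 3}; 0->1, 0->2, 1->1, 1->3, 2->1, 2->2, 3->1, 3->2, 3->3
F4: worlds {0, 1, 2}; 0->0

Frame correspondent (Sahlqvist): ∀x ∀y (Rxy → Ryx) — i.e. symmetry.
F1: fails — Rec but not Rce.
F2: fails — Ruv but not Rvu.
F3: fails — R32 but not R23.
F4: holds.
Valid on: F4.

F4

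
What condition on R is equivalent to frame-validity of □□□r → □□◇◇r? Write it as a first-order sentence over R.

This is a Sahlqvist (Geach-type) schema ◇^0□^3r → □^2◇^2r.
First-order correspondent: ∀x ∀z (xR²z → ∃w (xR³w ∧ zR²w)).

∀x ∀z (xR²z → ∃w (xR³w ∧ zR²w))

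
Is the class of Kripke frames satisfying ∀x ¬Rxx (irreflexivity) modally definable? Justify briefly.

If a class were modally definable it would be closed under surjective bounded morphisms (Goldblatt–Thomason).
The 5-cycle (worlds a,b,c,d,e with a→b→c→d→e→a) is irreflexive, and the map sending every world to a single reflexive point • is a surjective bounded morphism (forth: every edge maps to (•,•); back: every world has a successor). So any modal formula valid on the 5-cycle is also valid on the reflexive point, which is not irreflexive.
So the class is not modally definable.

No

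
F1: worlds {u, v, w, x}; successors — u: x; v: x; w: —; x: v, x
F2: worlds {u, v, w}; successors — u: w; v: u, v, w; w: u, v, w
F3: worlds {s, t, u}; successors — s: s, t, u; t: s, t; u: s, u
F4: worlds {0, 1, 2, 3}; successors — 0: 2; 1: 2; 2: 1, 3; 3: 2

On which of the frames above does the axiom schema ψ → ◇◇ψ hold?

F2, F3

Frame correspondent (Sahlqvist): ∀x ∃w (x = w ∧ xR²w) — i.e. a generalized confluence (Geach) condition.
F1: fails — at u but no t with u=t and uR²t.
F2: ✓.
F3: ✓.
F4: fails — at 0 but no w with 0=w and 0R²w.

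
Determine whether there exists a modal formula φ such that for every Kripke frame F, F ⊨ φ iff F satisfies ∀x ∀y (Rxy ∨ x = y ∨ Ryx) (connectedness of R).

Not definable by any modal formula

Modal frame validity is preserved under disjoint unions.
Take 3 disjoint single-world reflexive frames: each is trivially connected, but their disjoint union has 3 worlds with no edge between distinct components, so it is not connected.
So the class is not modally definable.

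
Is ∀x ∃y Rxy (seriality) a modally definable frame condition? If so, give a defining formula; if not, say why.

Definable; □p → ◇p defines it

This is a Sahlqvist condition; the D axiom □p → ◇p defines it.
Suppose □p→◇p is valid. At any x set V(p)=W. Then □p at x, so ◇p at x, so x has a successor.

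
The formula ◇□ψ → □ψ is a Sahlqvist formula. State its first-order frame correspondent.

the Euclidean property: ∀x ∀y ∀z (Rxy ∧ Rxz → Ryz)

Replacing ψ by ¬ψ and contraposing gives the equivalent schema ◇ψ → □◇ψ.
Suppose ◇ψ→□◇ψ is valid. Take Rxy, Rxz and set V(ψ)={y}. Then ◇ψ at x, so □◇ψ at x, so ◇ψ at z, so some w with Rzw has ψ; w=y, i.e. Rzy. By symmetry of the argument, Ryz.
Conversely, any frame satisfying ∀x ∀y ∀z (Rxy ∧ Rxz → Ryz) validates the schema.
Frame condition: ∀x ∀y ∀z (Rxy ∧ Rxz → Ryz).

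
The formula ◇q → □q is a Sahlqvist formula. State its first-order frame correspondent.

Partial functionality

Suppose ◇q→□q is valid. Take Rxy, Rxz and set V(q)={y}. Then ◇q at x, so □q at x, so q at z, i.e. z=y.
The converse is a direct semantic check.
Frame condition: ∀x ∀y ∀z (Rxy ∧ Rxz → y = z).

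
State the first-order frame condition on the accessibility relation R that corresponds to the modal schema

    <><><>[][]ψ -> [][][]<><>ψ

This is a Sahlqvist (Geach-type) schema ◇^3□^2ψ → □^3◇^2ψ.
Minimal-valuation argument: fix x; take any y with xR^3y and any z with xR^3z. Set V(ψ) to the set of worlds R-reachable from y in exactly 2 steps. Then □^2ψ holds at y, so the antecedent holds at x; validity forces ◇^2ψ at z, giving a w with zR^2w and yR^2w.
First-order correspondent: forall x forall y forall z ((x R^3 y & x R^3 z) -> exists w (y R^2 w & z R^2 w)).

forall x forall y forall z ((x R^3 y & x R^3 z) -> exists w (y R^2 w & z R^2 w))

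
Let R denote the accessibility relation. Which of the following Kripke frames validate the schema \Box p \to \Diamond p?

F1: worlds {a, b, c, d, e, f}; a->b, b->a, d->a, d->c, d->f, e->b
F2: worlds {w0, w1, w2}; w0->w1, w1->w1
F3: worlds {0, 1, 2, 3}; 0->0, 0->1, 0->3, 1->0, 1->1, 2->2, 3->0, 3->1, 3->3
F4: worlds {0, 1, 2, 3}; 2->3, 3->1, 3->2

This is the axiom for seriality; its first-order frame correspondent is \forall x \exists y Rxy.
F1: fails — world c has no successor.
F2: fails — world w2 has no successor.
F3: ✓.
F4: fails — world 0 has no successor.
Valid on: F3.

F3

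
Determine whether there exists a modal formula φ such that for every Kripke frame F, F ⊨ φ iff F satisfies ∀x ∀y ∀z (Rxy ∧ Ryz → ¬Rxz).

Not definable by any modal formula

If a class were modally definable it would be closed under surjective bounded morphisms (Goldblatt–Thomason).
The 5-cycle (worlds 0,1,2,3,4 with 0→1→2→3→4→0) is intransitive. Mapping every world to a single reflexive point • is a surjective bounded morphism; the reflexive point is not intransitive (R••∧R•• but R••).
Hence intransitivity is not modally definable.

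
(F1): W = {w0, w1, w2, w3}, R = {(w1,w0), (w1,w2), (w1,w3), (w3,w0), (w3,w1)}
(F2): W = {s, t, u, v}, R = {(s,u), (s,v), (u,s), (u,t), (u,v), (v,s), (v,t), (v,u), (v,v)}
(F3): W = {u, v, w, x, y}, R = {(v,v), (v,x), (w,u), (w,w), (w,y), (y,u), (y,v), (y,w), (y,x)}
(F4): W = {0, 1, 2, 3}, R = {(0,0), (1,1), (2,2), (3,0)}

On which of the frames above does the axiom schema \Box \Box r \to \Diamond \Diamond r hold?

The schema corresponds to a generalized confluence (Geach) condition: \forall x \exists w (x R^2 w \wedge x R^2 w).
(F1): fails — at w0 but no w with w0R²w and w0R²w.
(F2): fails — at t but no w with tR²w and tR²w.
(F3): fails — at u but no t with uR²t and uR²t.
(F4): holds.
Valid on: (F4).

(F4)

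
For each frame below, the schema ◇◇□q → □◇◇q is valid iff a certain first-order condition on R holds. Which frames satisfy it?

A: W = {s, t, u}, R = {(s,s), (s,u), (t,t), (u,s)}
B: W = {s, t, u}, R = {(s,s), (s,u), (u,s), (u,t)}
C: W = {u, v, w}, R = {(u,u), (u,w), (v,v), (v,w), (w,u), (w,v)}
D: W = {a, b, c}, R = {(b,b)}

A, C, D

The schema corresponds to a generalized confluence (Geach) condition: ∀x ∀y ∀z ((xR²y ∧ xRz) → ∃w (yRw ∧ zR²w)).
A: satisfies the condition.
B: fails — sR²t, sRs but no w with tRw and sR²w.
C: satisfies the condition.
D: satisfies the condition.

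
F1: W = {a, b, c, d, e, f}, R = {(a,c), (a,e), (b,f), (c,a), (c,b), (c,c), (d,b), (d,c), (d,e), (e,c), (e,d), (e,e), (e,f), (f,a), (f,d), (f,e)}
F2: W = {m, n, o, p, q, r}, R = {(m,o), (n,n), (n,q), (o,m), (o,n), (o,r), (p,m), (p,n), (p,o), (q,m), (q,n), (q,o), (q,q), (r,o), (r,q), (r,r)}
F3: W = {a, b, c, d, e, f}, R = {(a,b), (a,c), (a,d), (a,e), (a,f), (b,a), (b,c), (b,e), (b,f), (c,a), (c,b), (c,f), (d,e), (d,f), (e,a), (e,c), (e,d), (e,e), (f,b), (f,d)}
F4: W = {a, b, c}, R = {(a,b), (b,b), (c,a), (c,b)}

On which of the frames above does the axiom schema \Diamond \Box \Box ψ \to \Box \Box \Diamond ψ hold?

The schema corresponds to a generalized confluence (Geach) condition: \forall x \forall y \forall z ((xRy \wedge x R^2 z) \to \exists w (y R^2 w \wedge zRw)).
F1: fails — cRb, cR²b but no w with bR²w and bRw.
F2: fails — pRm, pR²m but no w with mR²w and mRw.
F3: fails — aRf, aR²f but no w with fR²w and fRw.
F4: satisfies the condition.

F4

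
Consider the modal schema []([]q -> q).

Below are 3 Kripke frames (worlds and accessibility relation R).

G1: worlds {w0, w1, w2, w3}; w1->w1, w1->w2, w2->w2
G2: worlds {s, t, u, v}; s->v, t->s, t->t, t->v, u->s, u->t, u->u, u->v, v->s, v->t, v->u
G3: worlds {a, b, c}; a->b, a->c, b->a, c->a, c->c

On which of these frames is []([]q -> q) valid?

The schema corresponds to shift-reflexivity: forall x forall y (Rxy -> Ryy).
G1: ✓.
G2: fails — Ruv but not Rvv.
G3: fails — Rab but not Rbb.

G1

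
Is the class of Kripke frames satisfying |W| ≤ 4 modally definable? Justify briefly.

No

Any modally definable frame class is closed under disjoint unions.
Any modal formula valid on each of 5 disjoint one-world frames is valid on their disjoint union (validity is preserved under disjoint unions). Each one-world frame has |W|=1≤4, but the union has |W|=5.
So no modal formula (or set of formulas) defines exactly the |W|≤4 frames.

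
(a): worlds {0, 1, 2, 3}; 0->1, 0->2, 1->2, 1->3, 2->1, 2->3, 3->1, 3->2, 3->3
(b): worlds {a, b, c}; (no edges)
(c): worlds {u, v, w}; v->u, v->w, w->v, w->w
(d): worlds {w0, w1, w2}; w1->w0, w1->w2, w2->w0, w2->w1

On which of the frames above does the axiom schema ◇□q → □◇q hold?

Frame correspondent (Sahlqvist): ∀x ∀y ∀z (Rxy ∧ Rxz → ∃w (Ryw ∧ Rzw)) — i.e. convergence.
(a): holds.
(b): holds.
(c): fails — Rvu and Rvu but u and u have no common successor.
(d): fails — Rw1w2 and Rw1w0 but w2 and w0 have no common successor.
Valid on: (a), (b).

(a), (b)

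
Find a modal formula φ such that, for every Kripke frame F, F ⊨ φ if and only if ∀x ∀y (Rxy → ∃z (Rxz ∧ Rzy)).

A defining formula is □□q → □q (the C4 axiom).
Suppose □□q→□q is valid. Take Rxy and set V(q)={w : xR²w}. Then □□q at x, so □q at x, so q at y, i.e. ∃z(Rxz∧Rzy).

□□q → □q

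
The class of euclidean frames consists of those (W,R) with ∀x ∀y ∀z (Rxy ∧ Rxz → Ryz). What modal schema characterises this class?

◇r → □◇r

This is the Euclidean property; the standard corresponding axiom is 5: ◇r → □◇r.
Suppose ◇r→□◇r is valid. Take Rxy, Rxz and set V(r)={y}. Then ◇r at x, so □◇r at x, so ◇r at z, so some w with Rzw has r; w=y, i.e. Rzy. By symmetry of the argument, Ryz.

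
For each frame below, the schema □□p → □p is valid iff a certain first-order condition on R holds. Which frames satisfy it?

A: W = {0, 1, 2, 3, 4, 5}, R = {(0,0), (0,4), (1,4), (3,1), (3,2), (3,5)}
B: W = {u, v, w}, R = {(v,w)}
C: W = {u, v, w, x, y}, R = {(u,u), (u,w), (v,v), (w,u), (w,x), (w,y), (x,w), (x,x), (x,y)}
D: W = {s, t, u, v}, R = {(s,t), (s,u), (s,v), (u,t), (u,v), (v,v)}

The schema corresponds to density: ∀x ∀y (Rxy → ∃z (Rxz ∧ Rzy)).
A: fails — R32 but no z with R3z and Rz2.
B: fails — Rvw but no z with Rvz and Rzw.
C: satisfies the condition.
D: fails — Rut but no z with Ruz and Rzt.
Valid on: C.

C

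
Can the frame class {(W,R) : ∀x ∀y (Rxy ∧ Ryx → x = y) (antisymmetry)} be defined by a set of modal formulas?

No — not modally definable

Modal frame validity is preserved under surjective bounded morphisms.
The 6-cycle (worlds 0,1,2,3,4,5 with 0→1→2→3→4→5→0) is antisymmetric. Sending even-indexed worlds to • and odd-indexed worlds to ∘ is a surjective bounded morphism onto the two-world frame with •↔∘, which is not antisymmetric.
So no modal formula (or set of formulas) defines exactly the antisymmetric frames.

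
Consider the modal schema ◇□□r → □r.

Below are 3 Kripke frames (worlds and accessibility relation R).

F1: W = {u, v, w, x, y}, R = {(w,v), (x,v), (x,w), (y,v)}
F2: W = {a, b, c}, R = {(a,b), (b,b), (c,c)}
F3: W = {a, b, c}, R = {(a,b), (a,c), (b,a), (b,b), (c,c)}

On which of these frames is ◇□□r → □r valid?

F2

The schema corresponds to a generalized confluence (Geach) condition: ∀x ∀y ∀z ((xRy ∧ xRz) → ∃w (yR²w ∧ z = w)).
F1: fails — wRv, wRv but no t with vR²t and v=t.
F2: condition met.
F3: fails — aRc, aRb but no w with cR²w and b=w.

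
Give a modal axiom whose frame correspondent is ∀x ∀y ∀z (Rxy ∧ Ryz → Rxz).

□p → □□p

A defining formula is □p → □□p (the 4 axiom).
Suppose □p→□□p is valid. Take Rxy, Ryz and set V(p)={w : Rxw}. Then □p at x, so □□p at x, so □p at y, so p at z, i.e. Rxz.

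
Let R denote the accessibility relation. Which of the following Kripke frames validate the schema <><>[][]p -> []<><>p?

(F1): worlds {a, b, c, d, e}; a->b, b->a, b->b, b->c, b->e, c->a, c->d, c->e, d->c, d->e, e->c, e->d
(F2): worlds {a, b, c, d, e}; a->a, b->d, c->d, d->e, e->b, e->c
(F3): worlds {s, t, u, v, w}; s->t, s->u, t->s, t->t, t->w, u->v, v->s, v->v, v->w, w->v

This is the axiom for a generalized confluence (Geach) condition; its first-order frame correspondent is forall x forall y forall z ((x R^2 y & xRz) -> exists w (y R^2 w & z R^2 w)).
(F1): condition met.
(F2): fails — bR²e, bRd but no w with eR²w and dR²w.
(F3): condition met.

(F1), (F3)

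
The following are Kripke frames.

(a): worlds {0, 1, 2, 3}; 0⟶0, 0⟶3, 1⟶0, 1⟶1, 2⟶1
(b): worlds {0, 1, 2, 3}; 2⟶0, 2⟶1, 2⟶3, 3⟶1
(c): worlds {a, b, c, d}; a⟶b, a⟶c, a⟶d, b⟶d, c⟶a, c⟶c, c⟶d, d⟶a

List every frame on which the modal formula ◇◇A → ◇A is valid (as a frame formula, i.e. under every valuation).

(b)

This is the axiom for transitivity; its first-order frame correspondent is ∀x ∀y ∀z (Rxy ∧ Ryz → Rxz).
(a): fails — R10 and R03 but not R13.
(b): condition met.
(c): fails — Rac and Rca but not Raa.
Valid on: (b).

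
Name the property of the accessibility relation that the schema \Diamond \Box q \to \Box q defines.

Equivalently (dual form): ◇q → □◇q.
Suppose ◇q→□◇q is valid. Take Rxy, Rxz and set V(q)={y}. Then ◇q at x, so □◇q at x, so ◇q at z, so some w with Rzw has q; w=y, i.e. Rzy. By symmetry of the argument, Ryz.

the Euclidean property: \forall x \forall y \forall z (Rxy \wedge Rxz \to Ryz)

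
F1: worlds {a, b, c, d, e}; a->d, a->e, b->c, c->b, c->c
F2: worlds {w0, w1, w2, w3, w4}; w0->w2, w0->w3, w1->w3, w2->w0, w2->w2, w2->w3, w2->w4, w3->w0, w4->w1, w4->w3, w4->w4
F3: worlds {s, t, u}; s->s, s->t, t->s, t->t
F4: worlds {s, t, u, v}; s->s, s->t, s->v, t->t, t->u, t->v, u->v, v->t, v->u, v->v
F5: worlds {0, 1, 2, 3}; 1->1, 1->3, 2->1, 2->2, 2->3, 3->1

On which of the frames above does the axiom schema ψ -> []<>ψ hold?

The schema corresponds to symmetry: forall x forall y (Rxy -> Ryx).
F1: fails — Rae but not Rea.
F2: fails — Rw2w4 but not Rw4w2.
F3: holds.
F4: fails — Rtu but not Rut.
F5: fails — R23 but not R32.

F3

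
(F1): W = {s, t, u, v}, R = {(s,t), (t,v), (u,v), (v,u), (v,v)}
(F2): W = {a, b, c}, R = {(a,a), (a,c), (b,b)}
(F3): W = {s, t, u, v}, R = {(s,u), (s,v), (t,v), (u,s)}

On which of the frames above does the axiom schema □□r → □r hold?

Frame correspondent (Sahlqvist): ∀x ∀y (Rxy → ∃z (Rxz ∧ Rzy)) — i.e. density.
(F1): fails — Rst but no z with Rsz and Rzt.
(F2): condition met.
(F3): fails — Rsu but no z with Rsz and Rzu.

(F2)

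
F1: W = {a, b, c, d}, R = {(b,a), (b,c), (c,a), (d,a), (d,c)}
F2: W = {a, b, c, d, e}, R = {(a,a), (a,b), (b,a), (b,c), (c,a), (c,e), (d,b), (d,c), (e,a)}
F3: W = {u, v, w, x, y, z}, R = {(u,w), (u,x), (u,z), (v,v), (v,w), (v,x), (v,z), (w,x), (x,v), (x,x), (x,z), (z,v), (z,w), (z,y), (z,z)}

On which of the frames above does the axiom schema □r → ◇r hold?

The schema corresponds to seriality: ∀x ∃y Rxy.
F1: fails — world a has no successor.
F2: condition met.
F3: fails — world y has no successor.

F2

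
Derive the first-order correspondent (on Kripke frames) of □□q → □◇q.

This is a Sahlqvist (Geach-type) schema ◇^0□^2q → □^1◇^1q.
Minimal-valuation argument: fix x; take any y with xR^0y and any z with xR^1z. Set V(q) to the set of worlds R-reachable from y in exactly 2 steps. Then □^2q holds at y, so the antecedent holds at x; validity forces ◇^1q at z, giving a w with zR^1w and yR^2w.
First-order correspondent: ∀x ∀z (xRz → ∃w (xR²w ∧ zRw)).

∀x ∀z (xRz → ∃w (xR²w ∧ zRw))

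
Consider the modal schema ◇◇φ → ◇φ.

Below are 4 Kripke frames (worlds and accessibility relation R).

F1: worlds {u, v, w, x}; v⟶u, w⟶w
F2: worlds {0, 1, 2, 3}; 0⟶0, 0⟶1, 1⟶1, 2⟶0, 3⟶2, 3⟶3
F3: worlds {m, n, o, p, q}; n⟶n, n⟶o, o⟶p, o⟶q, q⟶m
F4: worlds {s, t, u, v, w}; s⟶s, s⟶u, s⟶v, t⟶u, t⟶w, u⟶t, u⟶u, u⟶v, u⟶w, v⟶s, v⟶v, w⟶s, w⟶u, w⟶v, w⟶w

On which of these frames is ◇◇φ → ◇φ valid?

The schema corresponds to transitivity: ∀x ∀y ∀z (Rxy ∧ Ryz → Rxz).
F1: holds.
F2: fails — R32 and R20 but not R30.
F3: fails — Rno and Rop but not Rnp.
F4: fails — Ruv and Rvs but not Rus.
Valid on: F1.

F1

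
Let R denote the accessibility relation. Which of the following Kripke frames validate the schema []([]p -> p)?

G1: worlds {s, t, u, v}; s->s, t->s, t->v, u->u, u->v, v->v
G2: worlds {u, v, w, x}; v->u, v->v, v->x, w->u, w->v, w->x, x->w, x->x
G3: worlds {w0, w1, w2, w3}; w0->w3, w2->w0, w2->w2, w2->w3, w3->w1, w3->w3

G1

This is the axiom for shift-reflexivity; its first-order frame correspondent is forall x forall y (Rxy -> Ryy).
G1: condition met.
G2: fails — Rxw but not Rww.
G3: fails — Rw3w1 but not Rw1w1.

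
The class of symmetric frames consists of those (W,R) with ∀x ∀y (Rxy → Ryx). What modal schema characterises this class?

A defining formula is q → □◇q (the B axiom).
Suppose q→□◇q is valid. Take Rxy and set V(q)={x}. Then q at x, so □◇q at x, so ◇q at y, so some z with Ryz has q; z=x, i.e. Ryx.

q → □◇q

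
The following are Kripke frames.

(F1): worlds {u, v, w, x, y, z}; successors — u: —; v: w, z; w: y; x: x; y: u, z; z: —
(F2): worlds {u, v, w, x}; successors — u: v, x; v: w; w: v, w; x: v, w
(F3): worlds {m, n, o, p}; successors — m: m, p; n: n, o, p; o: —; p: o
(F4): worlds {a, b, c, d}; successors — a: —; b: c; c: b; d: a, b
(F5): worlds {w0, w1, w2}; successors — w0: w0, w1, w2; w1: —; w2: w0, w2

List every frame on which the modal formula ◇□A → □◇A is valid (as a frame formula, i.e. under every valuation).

Frame correspondent (Sahlqvist): ∀x ∀y ∀z (Rxy ∧ Rxz → ∃w (Ryw ∧ Rzw)) — i.e. convergence.
(F1): fails — Rvz and Rvz but z and z have no common successor.
(F2): condition met.
(F3): fails — Rmm and Rmp but m and p have no common successor.
(F4): fails — Rdb and Rda but b and a have no common successor.
(F5): fails — Rw0w1 and Rw0w1 but w1 and w1 have no common successor.

(F2)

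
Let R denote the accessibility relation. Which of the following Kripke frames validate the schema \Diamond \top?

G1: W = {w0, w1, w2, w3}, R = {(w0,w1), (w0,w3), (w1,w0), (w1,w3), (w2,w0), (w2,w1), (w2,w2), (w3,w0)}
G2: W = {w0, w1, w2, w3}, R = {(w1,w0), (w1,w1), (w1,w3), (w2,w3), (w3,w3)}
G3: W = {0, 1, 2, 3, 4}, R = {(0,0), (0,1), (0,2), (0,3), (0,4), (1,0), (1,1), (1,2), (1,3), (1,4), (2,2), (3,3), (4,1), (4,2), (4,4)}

The schema corresponds to seriality: \forall x \exists y Rxy.
G1: ✓.
G2: fails — world w0 has no successor.
G3: ✓.
Valid on: G1, G3.

G1, G3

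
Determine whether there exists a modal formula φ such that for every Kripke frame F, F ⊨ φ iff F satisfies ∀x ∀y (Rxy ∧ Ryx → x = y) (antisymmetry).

Not modally definable

Any modally definable frame class is closed under surjective bounded morphisms.
The 4-cycle (worlds a,b,c,d with a→b→c→d→a) is antisymmetric. Sending even-indexed worlds to s and odd-indexed worlds to t is a surjective bounded morphism onto the two-world frame with s↔t, which is not antisymmetric.
Hence antisymmetry is not modally definable.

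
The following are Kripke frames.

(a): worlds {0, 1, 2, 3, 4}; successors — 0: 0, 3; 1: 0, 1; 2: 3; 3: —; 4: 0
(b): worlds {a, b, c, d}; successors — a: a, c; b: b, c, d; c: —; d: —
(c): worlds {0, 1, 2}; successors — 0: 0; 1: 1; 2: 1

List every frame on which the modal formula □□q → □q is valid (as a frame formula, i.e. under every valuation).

(b), (c)

Frame correspondent (Sahlqvist): ∀x ∀y (Rxy → ∃z (Rxz ∧ Rzy)) — i.e. density.
(a): fails — R23 but no z with R2z and Rz3.
(b): satisfies the condition.
(c): satisfies the condition.
Valid on: (b), (c).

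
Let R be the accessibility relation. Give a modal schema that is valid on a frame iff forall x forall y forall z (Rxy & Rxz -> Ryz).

This is the Euclidean property; the standard corresponding axiom is 5: ◇s → □◇s.
Suppose ◇s→□◇s is valid. Take Rxy, Rxz and set V(s)={y}. Then ◇s at x, so □◇s at x, so ◇s at z, so some w with Rzw has s; w=y, i.e. Rzy. By symmetry of the argument, Ryz.

◇s → □◇s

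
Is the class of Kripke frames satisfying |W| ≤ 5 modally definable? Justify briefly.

Modal frame validity is preserved under disjoint unions.
Any modal formula valid on each of 6 disjoint one-world frames is valid on their disjoint union (validity is preserved under disjoint unions). Each one-world frame has |W|=1≤5, but the union has |W|=6.
So no modal formula (or set of formulas) defines exactly the |W|≤5 frames.

Not definable by any modal formula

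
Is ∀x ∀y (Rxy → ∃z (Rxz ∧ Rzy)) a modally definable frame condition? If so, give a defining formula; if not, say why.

The condition is density. A defining modal formula is □□q → □q.
Suppose □□q→□q is valid. Take Rxy and set V(q)={w : xR²w}. Then □□q at x, so □q at x, so q at y, i.e. ∃z(Rxz∧Rzy).

Yes, by □□q → □q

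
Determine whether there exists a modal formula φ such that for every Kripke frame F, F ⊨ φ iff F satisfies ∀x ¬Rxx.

Not modally definable

Modal frame validity is preserved under surjective bounded morphisms.
The 5-cycle (worlds 0,1,2,3,4 with 0→1→2→3→4→0) is irreflexive, and the map sending every world to a single reflexive point • is a surjective bounded morphism (forth: every edge maps to (•,•); back: every world has a successor). So any modal formula valid on the 5-cycle is also valid on the reflexive point, which is not irreflexive.
Hence irreflexivity is not modally definable.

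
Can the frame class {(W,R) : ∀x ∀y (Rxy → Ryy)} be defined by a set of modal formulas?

Yes: it is shift-reflexivity, defined by the T□ schema □(□r → r).
Suppose □(□r→r) is valid. Take Rxy and set V(r)={w : Ryw}. Then at y, □r holds; since □(□r→r) at x, □r→r at y, so r at y, i.e. Ryy.

Yes — defined by □(□r → r)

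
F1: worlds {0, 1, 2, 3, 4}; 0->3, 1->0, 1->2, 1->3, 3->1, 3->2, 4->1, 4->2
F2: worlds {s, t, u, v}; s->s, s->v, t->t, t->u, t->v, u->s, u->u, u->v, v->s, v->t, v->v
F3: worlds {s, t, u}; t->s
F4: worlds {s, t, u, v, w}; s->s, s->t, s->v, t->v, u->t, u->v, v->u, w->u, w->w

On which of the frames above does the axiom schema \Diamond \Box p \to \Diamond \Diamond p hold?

Frame correspondent (Sahlqvist): \forall x \forall y (xRy \to \exists w (yRw \wedge x R^2 w)) — i.e. a generalized confluence (Geach) condition.
F1: fails — 1R2 but no w with 2Rw and 1R²w.
F2: ✓.
F3: fails — tRs but no w with sRw and tR²w.
F4: ✓.
Valid on: F2, F4.

F2, F4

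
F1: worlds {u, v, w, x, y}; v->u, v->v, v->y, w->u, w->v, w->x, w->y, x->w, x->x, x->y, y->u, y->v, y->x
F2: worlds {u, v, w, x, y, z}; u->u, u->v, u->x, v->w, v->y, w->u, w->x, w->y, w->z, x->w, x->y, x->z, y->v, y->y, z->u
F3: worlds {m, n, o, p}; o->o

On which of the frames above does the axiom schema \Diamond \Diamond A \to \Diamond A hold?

F3

This is the axiom for transitivity; its first-order frame correspondent is \forall x \forall y \forall z (Rxy \wedge Ryz \to Rxz).
F1: fails — Rxw and Rwu but not Rxu.
F2: fails — Ruv and Rvw but not Ruw.
F3: satisfies the condition.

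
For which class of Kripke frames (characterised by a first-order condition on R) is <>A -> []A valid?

partial functionality

This is the CD axiom.
Its frame correspondent is partial functionality — forall x forall y forall z (Rxy & Rxz -> y = z).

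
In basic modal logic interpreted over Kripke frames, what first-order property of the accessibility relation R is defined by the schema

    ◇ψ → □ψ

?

partial functionality: ∀x ∀y ∀z (Rxy ∧ Rxz → y = z)

Suppose ◇ψ→□ψ is valid. Take Rxy, Rxz and set V(ψ)={y}. Then ◇ψ at x, so □ψ at x, so ψ at z, i.e. z=y.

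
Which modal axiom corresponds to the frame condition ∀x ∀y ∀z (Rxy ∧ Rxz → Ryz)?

A defining formula is ◇p → □◇p (the 5 axiom).
Suppose ◇p→□◇p is valid. Take Rxy, Rxz and set V(p)={y}. Then ◇p at x, so □◇p at x, so ◇p at z, so some w with Rzw has p; w=y, i.e. Rzy. By symmetry of the argument, Ryz.

◇p → □◇p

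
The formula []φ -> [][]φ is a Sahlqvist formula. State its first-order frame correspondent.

Transitivity

This is the 4 axiom.
It corresponds to transitivity: forall x forall y forall z (Rxy & Ryz -> Rxz).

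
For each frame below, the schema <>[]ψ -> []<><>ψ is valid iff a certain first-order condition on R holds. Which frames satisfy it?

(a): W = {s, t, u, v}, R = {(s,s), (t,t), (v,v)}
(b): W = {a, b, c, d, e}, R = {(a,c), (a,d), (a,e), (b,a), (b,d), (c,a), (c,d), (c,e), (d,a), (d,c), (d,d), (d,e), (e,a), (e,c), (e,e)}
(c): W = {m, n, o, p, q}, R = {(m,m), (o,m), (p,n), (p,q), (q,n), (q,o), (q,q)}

(a), (b)

This is the axiom for a generalized confluence (Geach) condition; its first-order frame correspondent is forall x forall y forall z ((xRy & xRz) -> exists w (yRw & z R^2 w)).
(a): condition met.
(b): condition met.
(c): fails — pRn, pRn but no w with nRw and nR²w.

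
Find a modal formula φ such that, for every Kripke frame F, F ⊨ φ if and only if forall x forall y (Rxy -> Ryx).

p → □◇p

A defining formula is p → □◇p (the B axiom).
Suppose p→□◇p is valid. Take Rxy and set V(p)={x}. Then p at x, so □◇p at x, so ◇p at y, so some z with Ryz has p; z=x, i.e. Ryx.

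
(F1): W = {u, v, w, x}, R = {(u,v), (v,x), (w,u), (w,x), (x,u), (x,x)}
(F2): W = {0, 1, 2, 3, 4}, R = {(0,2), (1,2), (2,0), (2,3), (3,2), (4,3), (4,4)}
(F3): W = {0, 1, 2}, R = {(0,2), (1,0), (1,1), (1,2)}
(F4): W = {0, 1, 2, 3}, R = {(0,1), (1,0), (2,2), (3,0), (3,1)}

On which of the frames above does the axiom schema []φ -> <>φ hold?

(F1), (F2), (F4)

This is the axiom for seriality; its first-order frame correspondent is forall x exists y Rxy.
(F1): holds.
(F2): holds.
(F3): fails — world 2 has no successor.
(F4): holds.
Valid on: (F1), (F2), (F4).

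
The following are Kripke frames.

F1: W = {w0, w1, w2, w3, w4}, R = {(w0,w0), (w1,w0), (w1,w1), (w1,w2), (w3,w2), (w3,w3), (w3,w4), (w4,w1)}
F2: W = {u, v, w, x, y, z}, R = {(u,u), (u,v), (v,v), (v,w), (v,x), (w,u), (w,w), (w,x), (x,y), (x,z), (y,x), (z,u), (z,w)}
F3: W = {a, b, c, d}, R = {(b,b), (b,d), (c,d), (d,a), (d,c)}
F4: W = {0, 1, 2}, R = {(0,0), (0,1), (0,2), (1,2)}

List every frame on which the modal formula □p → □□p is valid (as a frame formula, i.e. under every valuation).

This is the axiom for transitivity; its first-order frame correspondent is ∀x ∀y ∀z (Rxy ∧ Ryz → Rxz).
F1: fails — Rw4w1 and Rw1w2 but not Rw4w2.
F2: fails — Ruv and Rvw but not Ruw.
F3: fails — Rcd and Rdc but not Rcc.
F4: holds.
Valid on: F4.

F4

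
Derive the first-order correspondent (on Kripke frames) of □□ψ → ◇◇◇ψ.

∀x ∃w (xR²w ∧ xR³w)

This is a Sahlqvist (Geach-type) schema ◇^0□^2ψ → □^0◇^3ψ.
First-order correspondent: ∀x ∃w (xR²w ∧ xR³w).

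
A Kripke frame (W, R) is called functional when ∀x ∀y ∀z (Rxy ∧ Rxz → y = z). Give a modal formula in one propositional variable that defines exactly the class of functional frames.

◇p → □p

The condition is partial functionality. The CD schema ◇p → □p defines it.
Suppose ◇p→□p is valid. Take Rxy, Rxz and set V(p)={y}. Then ◇p at x, so □p at x, so p at z, i.e. z=y.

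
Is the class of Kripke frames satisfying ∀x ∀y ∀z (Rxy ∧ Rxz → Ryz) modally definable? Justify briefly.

Yes — defined by ◇q → □◇q

This is a Sahlqvist condition; the 5 axiom ◇q → □◇q defines it.
Suppose ◇q→□◇q is valid. Take Rxy, Rxz and set V(q)={y}. Then ◇q at x, so □◇q at x, so ◇q at z, so some w with Rzw has q; w=y, i.e. Rzy. By symmetry of the argument, Ryz.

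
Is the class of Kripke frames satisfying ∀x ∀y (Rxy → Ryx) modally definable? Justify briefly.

Definable; r → □◇r defines it

Yes: it is symmetry, defined by the B schema r → □◇r.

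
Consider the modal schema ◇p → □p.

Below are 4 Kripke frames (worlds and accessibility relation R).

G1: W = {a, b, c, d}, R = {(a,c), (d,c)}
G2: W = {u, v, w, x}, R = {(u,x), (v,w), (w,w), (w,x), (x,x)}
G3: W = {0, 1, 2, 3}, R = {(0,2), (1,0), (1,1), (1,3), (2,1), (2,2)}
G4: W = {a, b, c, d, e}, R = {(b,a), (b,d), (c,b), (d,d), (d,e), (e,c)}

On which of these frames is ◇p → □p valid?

Frame correspondent (Sahlqvist): ∀x ∀y ∀z (Rxy ∧ Rxz → y = z) — i.e. partial functionality.
G1: holds.
G2: fails — w sees both w and x.
G3: fails — 1 sees both 0 and 1.
G4: fails — b sees both a and d.

G1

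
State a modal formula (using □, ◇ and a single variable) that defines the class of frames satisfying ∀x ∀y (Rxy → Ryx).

ψ → □◇ψ

This is symmetry; the standard corresponding axiom is B: ψ → □◇ψ.
Suppose ψ→□◇ψ is valid. Take Rxy and set V(ψ)={x}. Then ψ at x, so □◇ψ at x, so ◇ψ at y, so some z with Ryz has ψ; z=x, i.e. Ryx.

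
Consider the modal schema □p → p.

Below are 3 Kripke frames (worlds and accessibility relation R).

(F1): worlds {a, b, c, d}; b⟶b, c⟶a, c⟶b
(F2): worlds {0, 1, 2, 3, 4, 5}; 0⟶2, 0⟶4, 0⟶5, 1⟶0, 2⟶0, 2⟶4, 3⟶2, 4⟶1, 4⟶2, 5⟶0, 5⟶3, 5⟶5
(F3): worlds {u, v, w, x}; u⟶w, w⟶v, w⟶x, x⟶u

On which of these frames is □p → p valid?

none

Frame correspondent (Sahlqvist): ∀x Rxx — i.e. reflexivity.
(F1): fails — world a does not see itself.
(F2): fails — world 0 does not see itself.
(F3): fails — world u does not see itself.
Valid on no frame.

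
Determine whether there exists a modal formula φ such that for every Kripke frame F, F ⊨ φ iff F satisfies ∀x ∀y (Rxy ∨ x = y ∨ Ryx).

Not modally definable

Modal frame validity is preserved under disjoint unions.
Take 3 disjoint single-world reflexive frames: each is trivially connected, but their disjoint union has 3 worlds with no edge between distinct components, so it is not connected.
Hence connectedness of R is not modally definable.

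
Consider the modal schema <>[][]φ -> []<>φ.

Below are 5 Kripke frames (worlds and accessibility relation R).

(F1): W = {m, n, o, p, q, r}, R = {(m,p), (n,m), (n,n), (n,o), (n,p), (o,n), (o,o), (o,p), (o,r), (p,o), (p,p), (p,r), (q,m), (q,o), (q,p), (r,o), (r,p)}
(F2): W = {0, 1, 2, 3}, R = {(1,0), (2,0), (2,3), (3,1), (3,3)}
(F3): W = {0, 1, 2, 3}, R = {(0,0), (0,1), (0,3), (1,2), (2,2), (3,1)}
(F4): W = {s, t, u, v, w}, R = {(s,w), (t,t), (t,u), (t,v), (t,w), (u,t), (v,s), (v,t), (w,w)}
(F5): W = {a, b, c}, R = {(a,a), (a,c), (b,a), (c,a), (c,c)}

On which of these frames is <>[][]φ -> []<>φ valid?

(F1), (F5)

The schema corresponds to a generalized confluence (Geach) condition: forall x forall y forall z ((xRy & xRz) -> exists w (y R^2 w & zRw)).
(F1): satisfies the condition.
(F2): fails — 1R0, 1R0 but no w with 0R²w and 0Rw.
(F3): fails — 0R1, 0R0 but no w with 1R²w and 0Rw.
(F4): fails — tRw, tRu but no w* with wR²w* and uRw*.
(F5): satisfies the condition.
Valid on: (F1), (F5).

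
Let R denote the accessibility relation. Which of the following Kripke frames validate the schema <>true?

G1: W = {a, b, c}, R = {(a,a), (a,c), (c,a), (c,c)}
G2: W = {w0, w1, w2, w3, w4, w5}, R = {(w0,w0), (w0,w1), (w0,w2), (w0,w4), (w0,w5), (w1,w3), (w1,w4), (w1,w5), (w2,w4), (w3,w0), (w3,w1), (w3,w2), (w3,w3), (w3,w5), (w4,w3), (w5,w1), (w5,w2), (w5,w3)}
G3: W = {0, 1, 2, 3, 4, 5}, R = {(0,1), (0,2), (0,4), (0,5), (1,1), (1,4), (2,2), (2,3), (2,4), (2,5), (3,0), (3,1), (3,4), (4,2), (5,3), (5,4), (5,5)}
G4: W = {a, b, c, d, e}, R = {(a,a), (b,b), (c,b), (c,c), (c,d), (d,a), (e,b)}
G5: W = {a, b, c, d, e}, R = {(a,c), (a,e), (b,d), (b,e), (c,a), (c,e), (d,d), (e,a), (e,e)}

The schema corresponds to seriality: forall x exists y Rxy.
G1: fails — world b has no successor.
G2: holds.
G3: holds.
G4: holds.
G5: holds.
Valid on: G2, G3, G4, G5.

G2, G3, G4, G5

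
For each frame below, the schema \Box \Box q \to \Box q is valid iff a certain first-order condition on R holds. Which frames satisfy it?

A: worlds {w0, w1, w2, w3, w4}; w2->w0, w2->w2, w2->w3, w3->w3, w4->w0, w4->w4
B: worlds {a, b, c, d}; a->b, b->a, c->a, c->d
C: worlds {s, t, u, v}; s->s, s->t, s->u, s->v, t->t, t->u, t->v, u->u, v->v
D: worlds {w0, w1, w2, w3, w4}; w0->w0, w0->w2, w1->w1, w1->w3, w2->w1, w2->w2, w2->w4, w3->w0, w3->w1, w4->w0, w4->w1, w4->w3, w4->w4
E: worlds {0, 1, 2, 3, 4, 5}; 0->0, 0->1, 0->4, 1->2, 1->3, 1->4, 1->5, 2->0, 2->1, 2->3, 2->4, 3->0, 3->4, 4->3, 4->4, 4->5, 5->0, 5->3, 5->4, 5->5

A, C, D

This is the axiom for density; its first-order frame correspondent is \forall x \forall y (Rxy \to \exists z (Rxz \wedge Rzy)).
A: ✓.
B: fails — Rca but no z with Rcz and Rza.
C: ✓.
D: ✓.
E: fails — R12 but no z with R1z and Rz2.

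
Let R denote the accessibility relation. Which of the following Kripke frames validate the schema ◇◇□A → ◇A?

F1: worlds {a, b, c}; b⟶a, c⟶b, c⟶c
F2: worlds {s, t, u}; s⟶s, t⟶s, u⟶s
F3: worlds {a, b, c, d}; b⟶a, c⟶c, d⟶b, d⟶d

This is the axiom for a generalized confluence (Geach) condition; its first-order frame correspondent is ∀x ∀y (xR²y → ∃w (yRw ∧ xRw)).
F1: fails — cR²a but no w with aRw and cRw.
F2: ✓.
F3: fails — dR²a but no w with aRw and dRw.

F2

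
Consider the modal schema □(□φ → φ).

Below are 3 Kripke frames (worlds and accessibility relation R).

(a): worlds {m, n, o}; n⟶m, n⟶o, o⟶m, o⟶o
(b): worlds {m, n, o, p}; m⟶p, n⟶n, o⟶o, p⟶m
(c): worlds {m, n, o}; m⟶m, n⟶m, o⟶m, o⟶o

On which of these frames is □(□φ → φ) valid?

(c)

Frame correspondent (Sahlqvist): ∀x ∀y (Rxy → Ryy) — i.e. shift-reflexivity.
(a): fails — Rnm but not Rmm.
(b): fails — Rpm but not Rmm.
(c): condition met.
Valid on: (c).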